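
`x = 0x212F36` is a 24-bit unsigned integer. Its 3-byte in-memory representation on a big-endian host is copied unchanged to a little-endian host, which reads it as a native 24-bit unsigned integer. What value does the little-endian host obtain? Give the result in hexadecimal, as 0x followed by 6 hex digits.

Stored big-endian, the bytes at ascending addresses are 21 2F 36.
Read back as little-endian, the first byte is least significant, giving 0x362F21.

0x362F21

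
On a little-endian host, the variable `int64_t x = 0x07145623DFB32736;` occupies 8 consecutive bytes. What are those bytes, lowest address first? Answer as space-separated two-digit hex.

Split into bytes (most-significant first): 07 14 56 23 DF B3 27 36.
In little-endian order the low byte comes first in memory.
So at ascending addresses the bytes are 36 27 B3 DF 23 56 14 07.

36 27 B3 DF 23 56 14 07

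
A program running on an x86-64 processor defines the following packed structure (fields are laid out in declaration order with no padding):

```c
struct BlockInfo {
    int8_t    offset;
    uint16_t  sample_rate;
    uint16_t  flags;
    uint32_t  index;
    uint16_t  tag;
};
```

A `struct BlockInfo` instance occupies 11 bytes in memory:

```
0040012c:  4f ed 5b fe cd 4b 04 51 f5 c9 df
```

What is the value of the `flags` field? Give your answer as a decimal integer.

`flags` follows `offset` (1 B), `sample_rate` (2 B), so it starts at offset 1 + 2 = 3 and occupies 2 bytes.
Bytes at offsets 3..4: FE CD.
In little-endian order the low byte comes first in memory.
Reassemble most-significant byte first: CD FE → 0xCDFE.
0xCDFE = 52734.

52734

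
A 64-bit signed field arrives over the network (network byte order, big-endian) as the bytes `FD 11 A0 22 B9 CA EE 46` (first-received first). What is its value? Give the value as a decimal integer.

In big-endian order the high byte comes first in memory.
The bytes are already most-significant first: 0xFD11A022B9CAEE46.
Top bit is set, so as a signed 64-bit value this is 0xFD11A022B9CAEE46 − 2^64 = -211211636503286202.

-211211636503286202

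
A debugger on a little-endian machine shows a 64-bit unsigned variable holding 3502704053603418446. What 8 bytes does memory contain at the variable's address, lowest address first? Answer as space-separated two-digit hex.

3502704053603418446 in hexadecimal, padded to 64 bits, is 0x309C1AC7545A414E.
Split into bytes (most-significant first): 30 9C 1A C7 54 5A 41 4E.
In little-endian order the low byte comes first in memory.
So at ascending addresses the bytes are 4E 41 5A 54 C7 1A 9C 30.

4E 41 5A 54 C7 1A 9C 30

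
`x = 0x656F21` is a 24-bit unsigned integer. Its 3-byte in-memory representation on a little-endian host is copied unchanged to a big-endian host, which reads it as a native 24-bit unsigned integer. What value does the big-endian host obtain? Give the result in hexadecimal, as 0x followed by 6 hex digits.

Stored little-endian, the bytes at ascending addresses are 21 6F 65.
Read back as big-endian, the last byte is least significant, giving 0x216F65.

0x216F65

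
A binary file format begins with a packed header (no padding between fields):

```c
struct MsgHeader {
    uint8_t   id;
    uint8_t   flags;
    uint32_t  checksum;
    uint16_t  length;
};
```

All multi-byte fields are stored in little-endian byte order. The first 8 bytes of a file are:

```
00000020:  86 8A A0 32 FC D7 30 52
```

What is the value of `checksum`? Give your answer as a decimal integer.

`checksum` follows `id` (1 B), `flags` (1 B), so it starts at offset 1 + 1 = 2 and occupies 4 bytes.
Bytes at offsets 2..5: A0 32 FC D7.
In little-endian order the low byte comes first in memory.
Reassemble most-significant byte first: D7 FC 32 A0 → 0xD7FC32A0.
0xD7FC32A0 = 3623629472.

3623629472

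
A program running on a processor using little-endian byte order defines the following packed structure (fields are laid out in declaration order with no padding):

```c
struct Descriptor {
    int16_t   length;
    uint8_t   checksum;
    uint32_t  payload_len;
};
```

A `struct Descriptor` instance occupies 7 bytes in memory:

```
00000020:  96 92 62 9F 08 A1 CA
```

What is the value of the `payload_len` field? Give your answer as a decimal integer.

`payload_len` follows `length` (2 B), `checksum` (1 B), so it starts at offset 2 + 1 = 3 and occupies 4 bytes.
Bytes at offsets 3..6: 9F 08 A1 CA.
In little-endian order the low byte comes first in memory.
Reassemble most-significant byte first: CA A1 08 9F → 0xCAA1089F.
0xCAA1089F = 3399551135.

3399551135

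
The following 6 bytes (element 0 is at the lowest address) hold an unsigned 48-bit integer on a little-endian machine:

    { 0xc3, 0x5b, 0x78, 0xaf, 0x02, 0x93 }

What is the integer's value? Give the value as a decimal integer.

Little-endian: lowest address holds the least-significant byte.
Reassemble most-significant byte first: 93 02 AF 78 5B C3 → 0x9302AF785BC3.
0x9302AF785BC3 = 161639743118275.

161639743118275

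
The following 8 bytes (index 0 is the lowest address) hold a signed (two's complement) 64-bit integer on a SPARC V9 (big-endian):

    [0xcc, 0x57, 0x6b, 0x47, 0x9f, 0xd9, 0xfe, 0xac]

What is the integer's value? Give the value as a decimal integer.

Big-endian: lowest address holds the most-significant byte.
The bytes are already most-significant first: 0xCC576B479FD9FEAC.
Top bit is set, so as a signed 64-bit value this is 0xCC576B479FD9FEAC − 2^64 = -3722388611629711700.

-3722388611629711700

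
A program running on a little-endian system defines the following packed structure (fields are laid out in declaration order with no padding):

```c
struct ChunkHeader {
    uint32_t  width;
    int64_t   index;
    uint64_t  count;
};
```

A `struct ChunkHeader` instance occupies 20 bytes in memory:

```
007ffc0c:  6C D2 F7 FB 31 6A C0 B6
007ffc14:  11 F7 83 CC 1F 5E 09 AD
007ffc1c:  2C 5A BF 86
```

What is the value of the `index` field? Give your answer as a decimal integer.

-3709850012570588623

`index` follows `width` (4 bytes), so it starts at byte offset 4 and occupies 8 bytes.
Bytes at offsets 4..11: 31 6A C0 B6 11 F7 83 CC.
Little-endian stores the least-significant byte at the lowest address.
Reassemble most-significant byte first: CC 83 F7 11 B6 C0 6A 31 → 0xCC83F711B6C06A31.
Top bit is set, so as a signed 64-bit value this is 0xCC83F711B6C06A31 − 2^64 = -3709850012570588623.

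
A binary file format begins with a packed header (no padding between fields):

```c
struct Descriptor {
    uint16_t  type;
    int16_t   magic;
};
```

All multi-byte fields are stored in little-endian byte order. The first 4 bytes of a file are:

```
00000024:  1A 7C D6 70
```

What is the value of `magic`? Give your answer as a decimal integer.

`magic` follows `type` (2 bytes), so it starts at byte offset 2 and occupies 2 bytes.
Bytes at offsets 2..3: D6 70.
Little-endian stores the least-significant byte at the lowest address.
Reassemble most-significant byte first: 70 D6 → 0x70D6.
0x70D6 = 28886.

28886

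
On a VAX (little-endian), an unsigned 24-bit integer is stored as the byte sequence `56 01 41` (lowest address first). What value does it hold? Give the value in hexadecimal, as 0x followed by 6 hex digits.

In little-endian order the low byte comes first in memory.
Reassemble most-significant byte first: 41 01 56 → 0x410156.

0x410156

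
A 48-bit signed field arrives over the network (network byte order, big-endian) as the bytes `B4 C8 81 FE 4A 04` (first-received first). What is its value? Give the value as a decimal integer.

-82701709325820

Big-endian: lowest address holds the most-significant byte.
The bytes are already most-significant first: 0xB4C881FE4A04.
Top bit is set, so as a signed 48-bit value this is 0xB4C881FE4A04 − 2^48 = -82701709325820.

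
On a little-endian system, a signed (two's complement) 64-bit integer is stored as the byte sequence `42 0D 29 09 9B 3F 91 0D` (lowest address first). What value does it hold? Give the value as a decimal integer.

In little-endian order the low byte comes first in memory.
Reassemble most-significant byte first: 0D 91 3F 9B 09 29 0D 42 → 0x0D913F9B09290D42.
0x0D913F9B09290D42 = 977632529222274370.

977632529222274370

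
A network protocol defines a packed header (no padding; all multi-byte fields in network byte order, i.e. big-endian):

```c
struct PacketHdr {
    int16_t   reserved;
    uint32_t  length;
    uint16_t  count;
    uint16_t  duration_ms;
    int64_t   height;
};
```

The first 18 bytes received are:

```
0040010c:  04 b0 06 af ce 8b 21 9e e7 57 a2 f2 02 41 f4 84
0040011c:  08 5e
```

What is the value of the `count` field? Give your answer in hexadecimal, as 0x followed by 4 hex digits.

`count` follows `reserved` (2 B), `length` (4 B), so it starts at offset 2 + 4 = 6 and occupies 2 bytes.
Bytes at offsets 6..7: 21 9E.
Big-endian: lowest address holds the most-significant byte.
The bytes are already most-significant first: 0x219E.

0x219E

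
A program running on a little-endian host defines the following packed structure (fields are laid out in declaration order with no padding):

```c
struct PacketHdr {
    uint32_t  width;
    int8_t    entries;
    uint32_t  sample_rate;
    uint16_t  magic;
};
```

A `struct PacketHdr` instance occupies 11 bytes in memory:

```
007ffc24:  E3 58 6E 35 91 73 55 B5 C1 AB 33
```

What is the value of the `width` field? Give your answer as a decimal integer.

896424163

`width` is the first field, at byte offset 0, occupying 4 bytes.
Bytes at offsets 0..3: E3 58 6E 35.
Little-endian: lowest address holds the least-significant byte.
Reassemble most-significant byte first: 35 6E 58 E3 → 0x356E58E3.
0x356E58E3 = 896424163.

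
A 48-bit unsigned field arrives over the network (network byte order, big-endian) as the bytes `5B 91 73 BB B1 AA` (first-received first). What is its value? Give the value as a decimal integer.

100680270066090

Big-endian: lowest address holds the most-significant byte.
The bytes are already most-significant first: 0x5B9173BBB1AA.
0x5B9173BBB1AA = 100680270066090.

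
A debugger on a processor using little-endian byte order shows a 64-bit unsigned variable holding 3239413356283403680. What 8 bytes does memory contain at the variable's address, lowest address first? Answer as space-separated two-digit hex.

A0 9D ED CD 48 B5 F4 2C

3239413356283403680 in hexadecimal, padded to 64 bits, is 0x2CF4B548CDED9DA0.
Split into bytes (most-significant first): 2C F4 B5 48 CD ED 9D A0.
Little-endian: lowest address holds the least-significant byte.
So at ascending addresses the bytes are A0 9D ED CD 48 B5 F4 2C.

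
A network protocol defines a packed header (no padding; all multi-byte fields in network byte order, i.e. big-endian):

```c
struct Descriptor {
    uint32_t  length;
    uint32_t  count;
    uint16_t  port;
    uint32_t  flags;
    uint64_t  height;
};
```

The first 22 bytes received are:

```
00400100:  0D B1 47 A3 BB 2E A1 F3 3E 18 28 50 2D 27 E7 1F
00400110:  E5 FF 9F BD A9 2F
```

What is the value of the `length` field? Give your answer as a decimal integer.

229722019

`length` is the first field, at byte offset 0, occupying 4 bytes.
Bytes at offsets 0..3: 0D B1 47 A3.
In big-endian order the high byte comes first in memory.
The bytes are already most-significant first: 0x0DB147A3.
0x0DB147A3 = 229722019.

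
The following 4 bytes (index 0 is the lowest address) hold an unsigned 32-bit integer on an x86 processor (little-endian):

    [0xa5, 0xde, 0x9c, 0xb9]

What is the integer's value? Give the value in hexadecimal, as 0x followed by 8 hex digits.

Little-endian: lowest address holds the least-significant byte.
Reassemble most-significant byte first: B9 9C DE A5 → 0xB99CDEA5.

0xB99CDEA5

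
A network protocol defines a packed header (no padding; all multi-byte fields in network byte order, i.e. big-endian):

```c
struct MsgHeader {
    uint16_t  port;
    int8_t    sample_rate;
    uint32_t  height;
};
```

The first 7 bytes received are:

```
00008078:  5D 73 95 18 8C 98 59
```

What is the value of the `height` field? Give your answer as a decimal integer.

`height` follows `port` (2 B), `sample_rate` (1 B), so it starts at offset 2 + 1 = 3 and occupies 4 bytes.
Bytes at offsets 3..6: 18 8C 98 59.
In big-endian order the high byte comes first in memory.
The bytes are already most-significant first: 0x188C9859.
0x188C9859 = 411867225.

411867225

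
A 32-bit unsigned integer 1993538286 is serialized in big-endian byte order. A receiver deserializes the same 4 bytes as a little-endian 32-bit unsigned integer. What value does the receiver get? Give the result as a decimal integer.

1993538286 in 32-bit hexadecimal is 0x76D2FAEE.
Stored big-endian, the bytes at ascending addresses are 76 D2 FA EE.
Read back as little-endian, the first byte is least significant, giving 0xEEFAD276.
0xEEFAD276 = 4009415286.

4009415286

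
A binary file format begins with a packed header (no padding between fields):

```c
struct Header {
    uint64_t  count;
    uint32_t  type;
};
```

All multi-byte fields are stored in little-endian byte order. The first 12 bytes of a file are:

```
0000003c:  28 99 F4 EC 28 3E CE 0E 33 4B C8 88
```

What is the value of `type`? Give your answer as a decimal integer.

2294827827

`type` follows `count` (8 bytes), so it starts at byte offset 8 and occupies 4 bytes.
Bytes at offsets 8..11: 33 4B C8 88.
Little-endian stores the least-significant byte at the lowest address.
Reassemble most-significant byte first: 88 C8 4B 33 → 0x88C84B33.
0x88C84B33 = 2294827827.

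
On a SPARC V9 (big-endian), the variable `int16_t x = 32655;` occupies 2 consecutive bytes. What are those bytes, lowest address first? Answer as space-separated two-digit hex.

7F 8F

32655 in hexadecimal, padded to 16 bits, is 0x7F8F.
Split into bytes (most-significant first): 7F 8F.
Big-endian stores the most-significant byte at the lowest address.
So the memory order matches the most-significant-first order: 7F 8F.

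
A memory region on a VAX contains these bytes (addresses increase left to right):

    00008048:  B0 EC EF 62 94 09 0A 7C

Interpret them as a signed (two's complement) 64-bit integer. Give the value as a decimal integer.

Little-endian: lowest address holds the least-significant byte.
Reassemble most-significant byte first: 7C 0A 09 94 62 EF EC B0 → 0x7C0A099462EFECB0.
0x7C0A099462EFECB0 = 8937966943389871280.

8937966943389871280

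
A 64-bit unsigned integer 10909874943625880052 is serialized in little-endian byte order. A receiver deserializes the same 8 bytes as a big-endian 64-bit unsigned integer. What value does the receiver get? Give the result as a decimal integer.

10909874943625880052 in 64-bit hexadecimal is 0x9767A9754EC161F4.
Stored little-endian, the bytes at ascending addresses are F4 61 C1 4E 75 A9 67 97.
Read back as big-endian, the last byte is least significant, giving 0xF461C14E75A96797.
0xF461C14E75A96797 = 17609568560720996247.

17609568560720996247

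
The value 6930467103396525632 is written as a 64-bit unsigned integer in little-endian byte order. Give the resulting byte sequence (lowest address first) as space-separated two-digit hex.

6930467103396525632 in hexadecimal, padded to 64 bits, is 0x602DF71C817AF640.
Split into bytes (most-significant first): 60 2D F7 1C 81 7A F6 40.
Little-endian stores the least-significant byte at the lowest address.
So at ascending addresses the bytes are 40 F6 7A 81 1C F7 2D 60.

40 F6 7A 81 1C F7 2D 60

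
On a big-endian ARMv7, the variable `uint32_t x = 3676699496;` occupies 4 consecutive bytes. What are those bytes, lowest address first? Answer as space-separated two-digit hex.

DB 25 FB 68

3676699496 in hexadecimal, padded to 32 bits, is 0xDB25FB68.
Split into bytes (most-significant first): DB 25 FB 68.
Big-endian stores the most-significant byte at the lowest address.
So the memory order matches the most-significant-first order: DB 25 FB 68.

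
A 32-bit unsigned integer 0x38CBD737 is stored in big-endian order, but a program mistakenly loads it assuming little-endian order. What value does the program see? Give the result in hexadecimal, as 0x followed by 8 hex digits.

Stored big-endian, the bytes at ascending addresses are 38 CB D7 37.
Read back as little-endian, the first byte is least significant, giving 0x37D7CB38.

0x37D7CB38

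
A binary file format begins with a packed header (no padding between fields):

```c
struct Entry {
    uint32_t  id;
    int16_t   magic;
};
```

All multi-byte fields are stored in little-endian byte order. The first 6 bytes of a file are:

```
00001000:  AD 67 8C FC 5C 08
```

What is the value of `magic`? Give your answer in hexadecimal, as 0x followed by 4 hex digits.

`magic` follows `id` (4 bytes), so it starts at byte offset 4 and occupies 2 bytes.
Bytes at offsets 4..5: 5C 08.
Little-endian: lowest address holds the least-significant byte.
Reassemble most-significant byte first: 08 5C → 0x085C.

0x085C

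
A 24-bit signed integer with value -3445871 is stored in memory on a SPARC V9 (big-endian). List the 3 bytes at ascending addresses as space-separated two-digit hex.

Two's complement of -3445871 in 24 bits: 3445871 = 0x34946F; invert → 0xCB6B90; add 1 → 0xCB6B91.
Split into bytes (most-significant first): CB 6B 91.
In big-endian order the high byte comes first in memory.
So the memory order matches the most-significant-first order: CB 6B 91.

CB 6B 91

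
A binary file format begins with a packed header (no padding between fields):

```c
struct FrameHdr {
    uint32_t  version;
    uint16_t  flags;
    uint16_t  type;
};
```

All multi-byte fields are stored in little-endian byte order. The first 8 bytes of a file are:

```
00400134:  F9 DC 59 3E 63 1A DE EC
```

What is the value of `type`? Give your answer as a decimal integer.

`type` follows `version` (4 B), `flags` (2 B), so it starts at offset 4 + 2 = 6 and occupies 2 bytes.
Bytes at offsets 6..7: DE EC.
Little-endian stores the least-significant byte at the lowest address.
Reassemble most-significant byte first: EC DE → 0xECDE.
0xECDE = 60638.

60638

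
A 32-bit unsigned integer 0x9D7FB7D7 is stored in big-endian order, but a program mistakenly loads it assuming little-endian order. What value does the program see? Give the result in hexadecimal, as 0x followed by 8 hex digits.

Stored big-endian, the bytes at ascending addresses are 9D 7F B7 D7.
Read back as little-endian, the first byte is least significant, giving 0xD7B77F9D.

0xD7B77F9D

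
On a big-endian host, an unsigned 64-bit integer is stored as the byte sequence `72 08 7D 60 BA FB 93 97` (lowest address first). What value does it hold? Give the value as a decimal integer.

8216955374544851863

In big-endian order the high byte comes first in memory.
The bytes are already most-significant first: 0x72087D60BAFB9397.
0x72087D60BAFB9397 = 8216955374544851863.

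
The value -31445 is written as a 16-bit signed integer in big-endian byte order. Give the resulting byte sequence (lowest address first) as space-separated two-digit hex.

Two's complement of -31445 in 16 bits: 31445 = 0x7AD5; invert → 0x852A; add 1 → 0x852B.
Split into bytes (most-significant first): 85 2B.
Big-endian stores the most-significant byte at the lowest address.
So the memory order matches the most-significant-first order: 85 2B.

85 2B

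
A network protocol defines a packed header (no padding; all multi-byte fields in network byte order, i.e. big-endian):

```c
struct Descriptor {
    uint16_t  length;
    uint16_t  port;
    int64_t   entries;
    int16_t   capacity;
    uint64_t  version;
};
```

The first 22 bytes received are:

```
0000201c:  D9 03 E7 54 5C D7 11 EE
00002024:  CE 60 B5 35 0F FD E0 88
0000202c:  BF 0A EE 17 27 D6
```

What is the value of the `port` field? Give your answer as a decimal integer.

59220

`port` follows `length` (2 bytes), so it starts at byte offset 2 and occupies 2 bytes.
Bytes at offsets 2..3: E7 54.
In big-endian order the high byte comes first in memory.
The bytes are already most-significant first: 0xE754.
0xE754 = 59220.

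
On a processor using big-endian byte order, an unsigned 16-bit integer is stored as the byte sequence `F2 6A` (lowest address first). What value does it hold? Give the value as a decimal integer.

Big-endian: lowest address holds the most-significant byte.
The bytes are already most-significant first: 0xF26A.
0xF26A = 62058.

62058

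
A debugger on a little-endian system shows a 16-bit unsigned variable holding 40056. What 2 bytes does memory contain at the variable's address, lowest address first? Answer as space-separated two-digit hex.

78 9C

40056 in hexadecimal, padded to 16 bits, is 0x9C78.
Split into bytes (most-significant first): 9C 78.
Little-endian stores the least-significant byte at the lowest address.
So at ascending addresses the bytes are 78 9C.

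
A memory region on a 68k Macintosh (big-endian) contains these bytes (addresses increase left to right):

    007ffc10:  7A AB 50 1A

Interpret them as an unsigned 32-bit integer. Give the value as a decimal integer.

Big-endian: lowest address holds the most-significant byte.
The bytes are already most-significant first: 0x7AAB501A.
0x7AAB501A = 2058047514.

2058047514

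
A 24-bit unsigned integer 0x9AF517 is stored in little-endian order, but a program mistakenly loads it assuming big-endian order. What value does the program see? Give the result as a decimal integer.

1570202

Stored little-endian, the bytes at ascending addresses are 17 F5 9A.
Read back as big-endian, the last byte is least significant, giving 0x17F59A.
0x17F59A = 1570202.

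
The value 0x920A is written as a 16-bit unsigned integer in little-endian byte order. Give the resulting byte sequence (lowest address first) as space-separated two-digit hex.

Split into bytes (most-significant first): 92 0A.
In little-endian order the low byte comes first in memory.
So at ascending addresses the bytes are 0A 92.

0A 92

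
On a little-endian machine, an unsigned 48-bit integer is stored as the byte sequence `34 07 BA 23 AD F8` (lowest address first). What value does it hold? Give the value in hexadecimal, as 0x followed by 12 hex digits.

In little-endian order the low byte comes first in memory.
Reassemble most-significant byte first: F8 AD 23 BA 07 34 → 0xF8AD23BA0734.

0xF8AD23BA0734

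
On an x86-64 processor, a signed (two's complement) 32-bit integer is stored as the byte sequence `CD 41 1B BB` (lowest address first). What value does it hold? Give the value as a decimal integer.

Little-endian stores the least-significant byte at the lowest address.
Reassemble most-significant byte first: BB 1B 41 CD → 0xBB1B41CD.
Top bit is set, so as a signed 32-bit value this is 0xBB1B41CD − 2^32 = -1155841587.

-1155841587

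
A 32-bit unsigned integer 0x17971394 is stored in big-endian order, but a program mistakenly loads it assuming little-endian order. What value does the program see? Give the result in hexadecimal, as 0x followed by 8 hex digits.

Stored big-endian, the bytes at ascending addresses are 17 97 13 94.
Read back as little-endian, the first byte is least significant, giving 0x94139717.

0x94139717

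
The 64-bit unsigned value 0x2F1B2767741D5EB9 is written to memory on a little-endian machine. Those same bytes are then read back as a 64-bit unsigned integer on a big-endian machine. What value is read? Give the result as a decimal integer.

Stored little-endian, the bytes at ascending addresses are B9 5E 1D 74 67 27 1B 2F.
Read back as big-endian, the last byte is least significant, giving 0xB95E1D7467271B2F.
0xB95E1D7467271B2F = 13357145930611497775.

13357145930611497775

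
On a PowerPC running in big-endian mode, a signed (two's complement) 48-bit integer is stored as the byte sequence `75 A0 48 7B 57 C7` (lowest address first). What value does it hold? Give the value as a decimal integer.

129331271260103

In big-endian order the high byte comes first in memory.
The bytes are already most-significant first: 0x75A0487B57C7.
0x75A0487B57C7 = 129331271260103.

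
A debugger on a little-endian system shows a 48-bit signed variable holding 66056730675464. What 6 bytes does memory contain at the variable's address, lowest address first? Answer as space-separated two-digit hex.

66056730675464 in hexadecimal, padded to 48 bits, is 0x3C1407F78908.
Split into bytes (most-significant first): 3C 14 07 F7 89 08.
Little-endian stores the least-significant byte at the lowest address.
So at ascending addresses the bytes are 08 89 F7 07 14 3C.

08 89 F7 07 14 3C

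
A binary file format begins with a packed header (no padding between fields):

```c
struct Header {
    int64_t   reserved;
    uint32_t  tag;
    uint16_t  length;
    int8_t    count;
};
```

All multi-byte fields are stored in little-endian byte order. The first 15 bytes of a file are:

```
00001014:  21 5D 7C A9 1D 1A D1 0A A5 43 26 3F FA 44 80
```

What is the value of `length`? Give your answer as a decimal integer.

`length` follows `reserved` (8 B), `tag` (4 B), so it starts at offset 8 + 4 = 12 and occupies 2 bytes.
Bytes at offsets 12..13: FA 44.
In little-endian order the low byte comes first in memory.
Reassemble most-significant byte first: 44 FA → 0x44FA.
0x44FA = 17658.

17658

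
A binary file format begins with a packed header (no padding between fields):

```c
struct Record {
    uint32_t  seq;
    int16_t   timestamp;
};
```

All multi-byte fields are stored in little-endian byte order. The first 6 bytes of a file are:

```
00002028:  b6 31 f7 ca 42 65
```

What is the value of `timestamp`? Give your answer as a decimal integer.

25922

`timestamp` follows `seq` (4 bytes), so it starts at byte offset 4 and occupies 2 bytes.
Bytes at offsets 4..5: 42 65.
In little-endian order the low byte comes first in memory.
Reassemble most-significant byte first: 65 42 → 0x6542.
0x6542 = 25922.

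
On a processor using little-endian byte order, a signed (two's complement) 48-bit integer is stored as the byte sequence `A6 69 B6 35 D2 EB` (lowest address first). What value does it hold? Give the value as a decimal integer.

-22186899904090

In little-endian order the low byte comes first in memory.
Reassemble most-significant byte first: EB D2 35 B6 69 A6 → 0xEBD235B669A6.
Top bit is set, so as a signed 48-bit value this is 0xEBD235B669A6 − 2^48 = -22186899904090.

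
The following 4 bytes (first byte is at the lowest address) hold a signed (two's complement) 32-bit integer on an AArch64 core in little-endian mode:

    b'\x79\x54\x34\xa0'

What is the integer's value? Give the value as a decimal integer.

-1607183239

Little-endian: lowest address holds the least-significant byte.
Reassemble most-significant byte first: A0 34 54 79 → 0xA0345479.
Top bit is set, so as a signed 32-bit value this is 0xA0345479 − 2^32 = -1607183239.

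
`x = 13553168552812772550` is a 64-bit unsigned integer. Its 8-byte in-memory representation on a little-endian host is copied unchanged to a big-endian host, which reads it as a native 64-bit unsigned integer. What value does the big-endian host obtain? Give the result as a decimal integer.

14302419439860455100

13553168552812772550 in 64-bit hexadecimal is 0xBC1686FDB3667CC6.
Stored little-endian, the bytes at ascending addresses are C6 7C 66 B3 FD 86 16 BC.
Read back as big-endian, the last byte is least significant, giving 0xC67C66B3FD8616BC.
0xC67C66B3FD8616BC = 14302419439860455100.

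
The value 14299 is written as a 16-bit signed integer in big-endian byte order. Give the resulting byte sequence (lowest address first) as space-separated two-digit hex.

14299 in hexadecimal, padded to 16 bits, is 0x37DB.
Split into bytes (most-significant first): 37 DB.
Big-endian stores the most-significant byte at the lowest address.
So the memory order matches the most-significant-first order: 37 DB.

37 DB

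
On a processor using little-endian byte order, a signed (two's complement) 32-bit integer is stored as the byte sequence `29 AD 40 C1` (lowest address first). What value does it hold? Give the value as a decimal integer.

-1052725975

In little-endian order the low byte comes first in memory.
Reassemble most-significant byte first: C1 40 AD 29 → 0xC140AD29.
Top bit is set, so as a signed 32-bit value this is 0xC140AD29 − 2^32 = -1052725975.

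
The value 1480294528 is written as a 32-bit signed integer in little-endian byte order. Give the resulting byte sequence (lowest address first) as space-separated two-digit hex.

80 80 3B 58

1480294528 in hexadecimal, padded to 32 bits, is 0x583B8080.
Split into bytes (most-significant first): 58 3B 80 80.
Little-endian stores the least-significant byte at the lowest address.
So at ascending addresses the bytes are 80 80 3B 58.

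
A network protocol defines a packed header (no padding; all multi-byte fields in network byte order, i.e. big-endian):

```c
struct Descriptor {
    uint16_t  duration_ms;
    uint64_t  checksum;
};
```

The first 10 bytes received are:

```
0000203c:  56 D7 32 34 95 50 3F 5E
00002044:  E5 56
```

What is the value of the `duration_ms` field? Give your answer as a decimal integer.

22231

`duration_ms` is the first field, at byte offset 0, occupying 2 bytes.
Bytes at offsets 0..1: 56 D7.
In big-endian order the high byte comes first in memory.
The bytes are already most-significant first: 0x56D7.
0x56D7 = 22231.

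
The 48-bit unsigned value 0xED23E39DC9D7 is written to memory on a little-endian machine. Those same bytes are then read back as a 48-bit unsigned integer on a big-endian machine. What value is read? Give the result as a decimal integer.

Stored little-endian, the bytes at ascending addresses are D7 C9 9D E3 23 ED.
Read back as big-endian, the last byte is least significant, giving 0xD7C99DE323ED.
0xD7C99DE323ED = 237260937307117.

237260937307117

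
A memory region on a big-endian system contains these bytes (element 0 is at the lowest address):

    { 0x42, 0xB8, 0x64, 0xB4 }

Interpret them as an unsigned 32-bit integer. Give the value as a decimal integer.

1119380660

In big-endian order the high byte comes first in memory.
The bytes are already most-significant first: 0x42B864B4.
0x42B864B4 = 1119380660.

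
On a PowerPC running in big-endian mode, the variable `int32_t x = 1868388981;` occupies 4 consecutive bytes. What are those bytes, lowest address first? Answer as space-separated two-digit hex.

1868388981 in hexadecimal, padded to 32 bits, is 0x6F5D5A75.
Split into bytes (most-significant first): 6F 5D 5A 75.
In big-endian order the high byte comes first in memory.
So the memory order matches the most-significant-first order: 6F 5D 5A 75.

6F 5D 5A 75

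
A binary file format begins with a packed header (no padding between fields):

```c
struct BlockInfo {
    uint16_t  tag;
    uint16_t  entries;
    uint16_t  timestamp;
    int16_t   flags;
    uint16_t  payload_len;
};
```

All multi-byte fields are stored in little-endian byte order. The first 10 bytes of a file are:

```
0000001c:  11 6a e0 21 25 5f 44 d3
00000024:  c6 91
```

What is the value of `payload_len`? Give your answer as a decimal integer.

37318

`payload_len` follows `tag` (2 B), `entries` (2 B), `timestamp` (2 B), `flags` (2 B), so it starts at offset 2 + 2 + 2 + 2 = 8 and occupies 2 bytes.
Bytes at offsets 8..9: C6 91.
Little-endian: lowest address holds the least-significant byte.
Reassemble most-significant byte first: 91 C6 → 0x91C6.
0x91C6 = 37318.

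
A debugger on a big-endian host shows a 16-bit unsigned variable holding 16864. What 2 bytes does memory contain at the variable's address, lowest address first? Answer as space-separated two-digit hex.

16864 in hexadecimal, padded to 16 bits, is 0x41E0.
Split into bytes (most-significant first): 41 E0.
Big-endian: lowest address holds the most-significant byte.
So the memory order matches the most-significant-first order: 41 E0.

41 E0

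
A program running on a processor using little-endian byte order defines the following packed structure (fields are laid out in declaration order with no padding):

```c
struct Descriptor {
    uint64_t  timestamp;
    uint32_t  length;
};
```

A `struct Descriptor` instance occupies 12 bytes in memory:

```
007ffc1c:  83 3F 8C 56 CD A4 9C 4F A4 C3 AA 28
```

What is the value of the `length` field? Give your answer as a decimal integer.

`length` follows `timestamp` (8 bytes), so it starts at byte offset 8 and occupies 4 bytes.
Bytes at offsets 8..11: A4 C3 AA 28.
Little-endian stores the least-significant byte at the lowest address.
Reassemble most-significant byte first: 28 AA C3 A4 → 0x28AAC3A4.
0x28AAC3A4 = 682279844.

682279844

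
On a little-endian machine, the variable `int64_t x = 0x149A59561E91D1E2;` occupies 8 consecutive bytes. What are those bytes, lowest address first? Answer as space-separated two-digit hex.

Split into bytes (most-significant first): 14 9A 59 56 1E 91 D1 E2.
In little-endian order the low byte comes first in memory.
So at ascending addresses the bytes are E2 D1 91 1E 56 59 9A 14.

E2 D1 91 1E 56 59 9A 14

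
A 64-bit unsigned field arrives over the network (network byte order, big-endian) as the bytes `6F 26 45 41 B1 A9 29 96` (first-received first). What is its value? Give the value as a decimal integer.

8009165135780850070

Big-endian: lowest address holds the most-significant byte.
The bytes are already most-significant first: 0x6F264541B1A92996.
0x6F264541B1A92996 = 8009165135780850070.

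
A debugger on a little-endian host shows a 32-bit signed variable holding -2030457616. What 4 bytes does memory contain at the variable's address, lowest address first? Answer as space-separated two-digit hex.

F0 AC F9 86

Two's complement of -2030457616 in 32 bits: 2030457616 = 0x79065310; invert → 0x86F9ACEF; add 1 → 0x86F9ACF0.
Split into bytes (most-significant first): 86 F9 AC F0.
Little-endian stores the least-significant byte at the lowest address.
So at ascending addresses the bytes are F0 AC F9 86.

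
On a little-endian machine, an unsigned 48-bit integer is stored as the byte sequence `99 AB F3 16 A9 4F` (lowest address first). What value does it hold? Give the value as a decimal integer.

87587653135257

Little-endian: lowest address holds the least-significant byte.
Reassemble most-significant byte first: 4F A9 16 F3 AB 99 → 0x4FA916F3AB99.
0x4FA916F3AB99 = 87587653135257.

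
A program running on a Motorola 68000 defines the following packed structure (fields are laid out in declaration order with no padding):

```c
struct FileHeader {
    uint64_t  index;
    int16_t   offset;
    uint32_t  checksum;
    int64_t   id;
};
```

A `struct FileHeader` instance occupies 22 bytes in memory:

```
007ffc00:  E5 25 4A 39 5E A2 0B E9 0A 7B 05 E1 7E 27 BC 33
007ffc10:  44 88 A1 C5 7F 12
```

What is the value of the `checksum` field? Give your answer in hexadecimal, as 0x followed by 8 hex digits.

0x05E17E27

`checksum` follows `index` (8 B), `offset` (2 B), so it starts at offset 8 + 2 = 10 and occupies 4 bytes.
Bytes at offsets 10..13: 05 E1 7E 27.
In big-endian order the high byte comes first in memory.
The bytes are already most-significant first: 0x05E17E27.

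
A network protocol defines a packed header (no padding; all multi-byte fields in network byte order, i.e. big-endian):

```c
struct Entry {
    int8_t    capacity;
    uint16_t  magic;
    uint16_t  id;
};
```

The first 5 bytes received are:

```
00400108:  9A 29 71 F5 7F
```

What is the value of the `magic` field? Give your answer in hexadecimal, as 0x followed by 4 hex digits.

`magic` follows `capacity` (1 byte), so it starts at byte offset 1 and occupies 2 bytes.
Bytes at offsets 1..2: 29 71.
In big-endian order the high byte comes first in memory.
The bytes are already most-significant first: 0x2971.

0x2971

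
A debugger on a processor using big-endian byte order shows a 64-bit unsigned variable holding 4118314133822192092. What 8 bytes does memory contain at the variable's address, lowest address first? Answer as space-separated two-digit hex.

4118314133822192092 in hexadecimal, padded to 64 bits, is 0x392730E28BF139DC.
Split into bytes (most-significant first): 39 27 30 E2 8B F1 39 DC.
Big-endian: lowest address holds the most-significant byte.
So the memory order matches the most-significant-first order: 39 27 30 E2 8B F1 39 DC.

39 27 30 E2 8B F1 39 DC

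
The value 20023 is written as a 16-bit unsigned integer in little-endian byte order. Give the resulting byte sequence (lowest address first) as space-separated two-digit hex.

20023 in hexadecimal, padded to 16 bits, is 0x4E37.
Split into bytes (most-significant first): 4E 37.
Little-endian stores the least-significant byte at the lowest address.
So at ascending addresses the bytes are 37 4E.

37 4E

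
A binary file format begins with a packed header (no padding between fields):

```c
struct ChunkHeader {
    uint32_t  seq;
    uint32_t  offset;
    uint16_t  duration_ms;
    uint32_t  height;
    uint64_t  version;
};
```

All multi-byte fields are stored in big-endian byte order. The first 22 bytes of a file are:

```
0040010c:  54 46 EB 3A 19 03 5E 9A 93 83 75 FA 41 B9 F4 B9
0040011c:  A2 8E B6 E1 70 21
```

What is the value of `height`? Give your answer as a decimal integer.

1979335097

`height` follows `seq` (4 B), `offset` (4 B), `duration_ms` (2 B), so it starts at offset 4 + 4 + 2 = 10 and occupies 4 bytes.
Bytes at offsets 10..13: 75 FA 41 B9.
Big-endian stores the most-significant byte at the lowest address.
The bytes are already most-significant first: 0x75FA41B9.
0x75FA41B9 = 1979335097.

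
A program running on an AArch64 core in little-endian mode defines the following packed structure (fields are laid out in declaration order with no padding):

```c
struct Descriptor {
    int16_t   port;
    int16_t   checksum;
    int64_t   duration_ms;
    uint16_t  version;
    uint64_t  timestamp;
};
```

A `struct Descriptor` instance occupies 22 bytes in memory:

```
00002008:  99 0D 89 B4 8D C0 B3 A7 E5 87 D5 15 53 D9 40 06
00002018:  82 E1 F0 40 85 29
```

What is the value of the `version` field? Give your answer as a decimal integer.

`version` follows `port` (2 B), `checksum` (2 B), `duration_ms` (8 B), so it starts at offset 2 + 2 + 8 = 12 and occupies 2 bytes.
Bytes at offsets 12..13: 53 D9.
Little-endian: lowest address holds the least-significant byte.
Reassemble most-significant byte first: D9 53 → 0xD953.
0xD953 = 55635.

55635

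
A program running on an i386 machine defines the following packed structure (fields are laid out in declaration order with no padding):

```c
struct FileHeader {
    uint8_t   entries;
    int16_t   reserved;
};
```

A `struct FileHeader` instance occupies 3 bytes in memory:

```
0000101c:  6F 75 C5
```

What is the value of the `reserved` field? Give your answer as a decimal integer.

-14987

`reserved` follows `entries` (1 byte), so it starts at byte offset 1 and occupies 2 bytes.
Bytes at offsets 1..2: 75 C5.
Little-endian stores the least-significant byte at the lowest address.
Reassemble most-significant byte first: C5 75 → 0xC575.
Top bit is set, so as a signed 16-bit value this is 0xC575 − 2^16 = -14987.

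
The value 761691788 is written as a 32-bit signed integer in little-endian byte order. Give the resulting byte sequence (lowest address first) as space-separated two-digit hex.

761691788 in hexadecimal, padded to 32 bits, is 0x2D667E8C.
Split into bytes (most-significant first): 2D 66 7E 8C.
Little-endian stores the least-significant byte at the lowest address.
So at ascending addresses the bytes are 8C 7E 66 2D.

8C 7E 66 2D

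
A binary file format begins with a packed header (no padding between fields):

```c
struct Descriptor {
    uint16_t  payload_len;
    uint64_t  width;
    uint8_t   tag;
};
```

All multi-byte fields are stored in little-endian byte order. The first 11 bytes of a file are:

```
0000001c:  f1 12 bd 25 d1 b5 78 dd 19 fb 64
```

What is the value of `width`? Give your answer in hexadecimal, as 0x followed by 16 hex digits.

0xFB19DD78B5D125BD

`width` follows `payload_len` (2 bytes), so it starts at byte offset 2 and occupies 8 bytes.
Bytes at offsets 2..9: BD 25 D1 B5 78 DD 19 FB.
In little-endian order the low byte comes first in memory.
Reassemble most-significant byte first: FB 19 DD 78 B5 D1 25 BD → 0xFB19DD78B5D125BD.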